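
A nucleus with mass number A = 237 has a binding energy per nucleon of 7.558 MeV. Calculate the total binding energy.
B.E. = 7.558 × 237 = 1791 MeV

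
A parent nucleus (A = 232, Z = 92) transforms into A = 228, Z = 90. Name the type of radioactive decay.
ΔA = -4, ΔZ = -2 ⇒ alpha decay (α)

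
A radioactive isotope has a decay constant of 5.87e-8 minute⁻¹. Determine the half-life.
t½ = ln(2)/λ = 1.181e7 minutes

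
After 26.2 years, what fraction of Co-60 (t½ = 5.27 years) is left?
N/N₀ = (1/2)^(t/t½) = 0.03187 = 3.19%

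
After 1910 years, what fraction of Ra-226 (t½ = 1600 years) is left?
N/N₀ = (1/2)^(t/t½) = 0.4372 = 43.7%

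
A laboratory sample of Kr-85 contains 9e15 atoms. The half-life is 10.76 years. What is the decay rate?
A = λN = 5.798e14 decays/year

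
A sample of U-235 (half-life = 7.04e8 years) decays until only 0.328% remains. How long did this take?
t = t½ × log₂(N₀/N) = 5.809e9 years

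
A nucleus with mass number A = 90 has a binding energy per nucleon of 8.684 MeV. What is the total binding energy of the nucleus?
B.E. = 8.684 × 90 = 781.6 MeV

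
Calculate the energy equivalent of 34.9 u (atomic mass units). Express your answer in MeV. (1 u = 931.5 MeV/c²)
E = mc² = 32510 MeV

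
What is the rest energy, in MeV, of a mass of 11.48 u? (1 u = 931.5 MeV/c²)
E = mc² = 10690 MeV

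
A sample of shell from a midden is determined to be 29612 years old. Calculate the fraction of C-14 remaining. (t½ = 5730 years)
N/N₀ = (1/2)^(t/t½) = 0.02782 = 2.78%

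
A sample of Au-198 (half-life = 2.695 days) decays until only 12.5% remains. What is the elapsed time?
t = t½ × log₂(N₀/N) = 8.085 days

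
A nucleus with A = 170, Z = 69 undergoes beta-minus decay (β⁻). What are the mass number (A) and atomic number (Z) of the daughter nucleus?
Daughter: A = 170, Z = 70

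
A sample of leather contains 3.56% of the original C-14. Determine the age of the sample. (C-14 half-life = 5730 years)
Age = t½ × log₂(1/ratio) = 27570 years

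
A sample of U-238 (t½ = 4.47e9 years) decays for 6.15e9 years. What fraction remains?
N/N₀ = (1/2)^(t/t½) = 0.3853 = 38.5%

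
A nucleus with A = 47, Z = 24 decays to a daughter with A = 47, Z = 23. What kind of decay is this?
ΔA = 0, ΔZ = -1 ⇒ beta-plus decay (β⁺) or electron capture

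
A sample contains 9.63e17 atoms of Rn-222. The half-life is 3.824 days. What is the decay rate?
A = λN = 1.746e17 decays/day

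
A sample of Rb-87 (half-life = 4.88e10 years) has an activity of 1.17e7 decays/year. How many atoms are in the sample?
N = A/λ = 8.237e17 atoms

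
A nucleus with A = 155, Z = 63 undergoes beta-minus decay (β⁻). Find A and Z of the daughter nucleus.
Daughter: A = 155, Z = 64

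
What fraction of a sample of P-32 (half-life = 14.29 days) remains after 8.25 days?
N/N₀ = (1/2)^(t/t½) = 0.6702 = 67%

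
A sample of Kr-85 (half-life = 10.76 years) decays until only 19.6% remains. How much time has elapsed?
t = t½ × log₂(N₀/N) = 25.3 years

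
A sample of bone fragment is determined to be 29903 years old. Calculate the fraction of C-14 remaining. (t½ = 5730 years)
N/N₀ = (1/2)^(t/t½) = 0.02685 = 2.69%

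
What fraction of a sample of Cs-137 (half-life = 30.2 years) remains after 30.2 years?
N/N₀ = (1/2)^(t/t½) = 0.5 = 50%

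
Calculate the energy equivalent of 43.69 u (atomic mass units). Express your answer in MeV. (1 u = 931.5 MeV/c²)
E = mc² = 40700 MeV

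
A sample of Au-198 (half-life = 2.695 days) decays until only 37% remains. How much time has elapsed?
t = t½ × log₂(N₀/N) = 3.866 days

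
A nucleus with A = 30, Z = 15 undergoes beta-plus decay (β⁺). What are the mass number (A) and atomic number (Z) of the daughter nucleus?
Daughter: A = 30, Z = 14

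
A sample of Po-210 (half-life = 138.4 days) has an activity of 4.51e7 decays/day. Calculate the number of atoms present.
N = A/λ = 9.005e9 atoms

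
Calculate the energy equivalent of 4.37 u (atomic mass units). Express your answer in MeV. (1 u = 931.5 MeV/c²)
E = mc² = 4071 MeV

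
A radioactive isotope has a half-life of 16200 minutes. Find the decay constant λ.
λ = ln(2)/t½ = 4.279e-5 minute⁻¹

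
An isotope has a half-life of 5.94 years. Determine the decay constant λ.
λ = ln(2)/t½ = 0.1167 year⁻¹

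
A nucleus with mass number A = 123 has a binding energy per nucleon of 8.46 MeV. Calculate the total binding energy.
B.E. = 8.46 × 123 = 1041 MeV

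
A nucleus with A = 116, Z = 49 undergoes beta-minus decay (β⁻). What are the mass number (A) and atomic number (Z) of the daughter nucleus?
Daughter: A = 116, Z = 50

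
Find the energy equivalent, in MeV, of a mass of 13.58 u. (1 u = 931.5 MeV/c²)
E = mc² = 12650 MeV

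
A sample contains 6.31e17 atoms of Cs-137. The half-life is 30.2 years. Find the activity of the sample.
A = λN = 1.448e16 decays/year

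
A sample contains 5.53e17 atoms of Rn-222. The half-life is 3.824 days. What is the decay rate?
A = λN = 1.002e17 decays/day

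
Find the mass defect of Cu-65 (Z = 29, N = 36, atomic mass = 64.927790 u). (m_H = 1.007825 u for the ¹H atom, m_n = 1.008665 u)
Δm = Z·m_H + N·m_n − M = 0.6111 u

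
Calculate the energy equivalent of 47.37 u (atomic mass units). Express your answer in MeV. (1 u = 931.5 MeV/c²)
E = mc² = 44130 MeV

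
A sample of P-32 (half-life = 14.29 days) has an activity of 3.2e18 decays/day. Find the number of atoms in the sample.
N = A/λ = 6.597e19 atoms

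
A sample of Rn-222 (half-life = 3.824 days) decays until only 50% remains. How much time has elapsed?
t = t½ × log₂(N₀/N) = 3.824 days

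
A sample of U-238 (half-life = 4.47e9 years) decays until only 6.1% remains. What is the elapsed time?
t = t½ × log₂(N₀/N) = 1.804e10 years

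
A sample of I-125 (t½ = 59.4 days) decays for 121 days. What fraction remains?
N/N₀ = (1/2)^(t/t½) = 0.2437 = 24.4%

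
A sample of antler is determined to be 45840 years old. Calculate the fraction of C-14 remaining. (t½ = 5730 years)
N/N₀ = (1/2)^(t/t½) = 0.003906 = 0.391%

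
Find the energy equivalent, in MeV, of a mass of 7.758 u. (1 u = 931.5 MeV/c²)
E = mc² = 7227 MeV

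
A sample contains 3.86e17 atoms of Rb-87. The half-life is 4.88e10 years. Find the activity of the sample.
A = λN = 5.483e6 decays/year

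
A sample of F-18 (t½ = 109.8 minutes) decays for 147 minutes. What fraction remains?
N/N₀ = (1/2)^(t/t½) = 0.3953 = 39.5%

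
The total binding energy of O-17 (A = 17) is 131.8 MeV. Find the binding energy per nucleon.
B.E./A = 131.8/17 = 7.753 MeV/nucleon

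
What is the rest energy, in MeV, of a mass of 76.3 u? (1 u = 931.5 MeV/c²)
E = mc² = 71070 MeV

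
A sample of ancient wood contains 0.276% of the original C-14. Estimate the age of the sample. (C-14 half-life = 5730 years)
Age = t½ × log₂(1/ratio) = 48710 years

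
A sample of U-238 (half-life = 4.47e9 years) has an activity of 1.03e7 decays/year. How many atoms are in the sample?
N = A/λ = 6.642e16 atoms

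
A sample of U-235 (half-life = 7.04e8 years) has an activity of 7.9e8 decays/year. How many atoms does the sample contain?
N = A/λ = 8.024e17 atoms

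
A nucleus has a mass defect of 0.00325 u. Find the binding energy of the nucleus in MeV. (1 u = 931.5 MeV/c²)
B.E. = Δm × 931.5 = 3.027 MeV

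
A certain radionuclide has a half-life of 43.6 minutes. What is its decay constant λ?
λ = ln(2)/t½ = 0.0159 minute⁻¹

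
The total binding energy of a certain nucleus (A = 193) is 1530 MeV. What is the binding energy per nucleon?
B.E./A = 1530/193 = 7.927 MeV/nucleon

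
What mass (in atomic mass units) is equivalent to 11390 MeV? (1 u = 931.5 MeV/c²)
m = E/c² = 12.23 u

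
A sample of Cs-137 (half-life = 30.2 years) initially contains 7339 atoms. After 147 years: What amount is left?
N = N₀(1/2)^(t/t½) = 251.4 atoms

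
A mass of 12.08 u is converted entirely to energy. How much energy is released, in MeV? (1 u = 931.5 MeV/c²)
E = mc² = 11250 MeV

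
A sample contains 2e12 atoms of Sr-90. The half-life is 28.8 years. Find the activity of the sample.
A = λN = 4.814e10 decays/year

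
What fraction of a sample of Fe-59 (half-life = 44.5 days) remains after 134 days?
N/N₀ = (1/2)^(t/t½) = 0.124 = 12.4%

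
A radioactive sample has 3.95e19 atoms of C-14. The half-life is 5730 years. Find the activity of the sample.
A = λN = 4.778e15 decays/year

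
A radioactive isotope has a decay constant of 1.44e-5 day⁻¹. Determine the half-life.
t½ = ln(2)/λ = 48140 days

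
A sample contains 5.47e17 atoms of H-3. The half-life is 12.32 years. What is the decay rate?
A = λN = 3.078e16 decays/year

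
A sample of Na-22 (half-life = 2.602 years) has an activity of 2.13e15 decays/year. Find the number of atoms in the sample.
N = A/λ = 7.996e15 atoms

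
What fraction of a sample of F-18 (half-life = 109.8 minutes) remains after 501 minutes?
N/N₀ = (1/2)^(t/t½) = 0.04231 = 4.23%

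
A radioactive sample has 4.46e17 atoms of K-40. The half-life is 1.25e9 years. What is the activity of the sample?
A = λN = 2.473e8 decays/year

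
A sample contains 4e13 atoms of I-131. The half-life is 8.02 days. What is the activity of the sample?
A = λN = 3.457e12 decays/day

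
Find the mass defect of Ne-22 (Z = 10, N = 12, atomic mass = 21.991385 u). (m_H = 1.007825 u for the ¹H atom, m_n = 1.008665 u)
Δm = Z·m_H + N·m_n − M = 0.1908 u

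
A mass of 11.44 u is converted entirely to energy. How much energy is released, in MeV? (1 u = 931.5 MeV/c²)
E = mc² = 10660 MeV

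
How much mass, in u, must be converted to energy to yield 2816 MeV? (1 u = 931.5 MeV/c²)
m = E/c² = 3.023 u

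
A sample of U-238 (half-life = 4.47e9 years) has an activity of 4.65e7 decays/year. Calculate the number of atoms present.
N = A/λ = 2.999e17 atoms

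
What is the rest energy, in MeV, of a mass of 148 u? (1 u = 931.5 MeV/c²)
E = mc² = 1.379e5 MeV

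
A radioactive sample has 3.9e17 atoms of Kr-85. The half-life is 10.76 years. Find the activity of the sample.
A = λN = 2.512e16 decays/year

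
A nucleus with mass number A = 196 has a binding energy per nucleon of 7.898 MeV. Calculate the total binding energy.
B.E. = 7.898 × 196 = 1548 MeV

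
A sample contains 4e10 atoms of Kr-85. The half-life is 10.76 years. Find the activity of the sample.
A = λN = 2.577e9 decays/year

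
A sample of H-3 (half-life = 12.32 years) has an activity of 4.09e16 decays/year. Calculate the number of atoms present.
N = A/λ = 7.27e17 atoms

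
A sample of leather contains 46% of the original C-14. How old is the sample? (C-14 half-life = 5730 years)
Age = t½ × log₂(1/ratio) = 6419 years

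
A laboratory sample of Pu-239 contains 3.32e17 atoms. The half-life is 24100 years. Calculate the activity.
A = λN = 9.549e12 decays/year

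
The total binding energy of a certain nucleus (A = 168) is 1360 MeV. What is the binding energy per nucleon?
B.E./A = 1360/168 = 8.095 MeV/nucleon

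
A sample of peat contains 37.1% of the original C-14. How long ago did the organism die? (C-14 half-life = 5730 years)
Age = t½ × log₂(1/ratio) = 8197 years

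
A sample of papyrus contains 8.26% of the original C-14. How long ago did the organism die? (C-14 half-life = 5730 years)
Age = t½ × log₂(1/ratio) = 20610 years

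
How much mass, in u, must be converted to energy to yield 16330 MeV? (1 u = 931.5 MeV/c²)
m = E/c² = 17.53 u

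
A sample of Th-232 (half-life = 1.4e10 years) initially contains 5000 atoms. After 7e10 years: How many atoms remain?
N = N₀(1/2)^(t/t½) = 156.2 atoms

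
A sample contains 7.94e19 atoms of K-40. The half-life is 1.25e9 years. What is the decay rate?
A = λN = 4.403e10 decays/year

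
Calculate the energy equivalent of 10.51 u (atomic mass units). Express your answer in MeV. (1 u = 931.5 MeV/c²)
E = mc² = 9790 MeV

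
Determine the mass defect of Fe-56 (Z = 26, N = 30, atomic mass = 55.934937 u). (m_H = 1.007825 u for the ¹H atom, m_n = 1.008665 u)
Δm = Z·m_H + N·m_n − M = 0.5285 u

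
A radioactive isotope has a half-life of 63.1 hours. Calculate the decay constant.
λ = ln(2)/t½ = 0.01098 hour⁻¹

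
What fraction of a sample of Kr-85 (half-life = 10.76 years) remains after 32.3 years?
N/N₀ = (1/2)^(t/t½) = 0.1248 = 12.5%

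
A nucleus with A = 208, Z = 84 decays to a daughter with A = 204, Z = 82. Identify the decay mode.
ΔA = -4, ΔZ = -2 ⇒ alpha decay (α)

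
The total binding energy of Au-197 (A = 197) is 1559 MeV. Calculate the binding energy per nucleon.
B.E./A = 1559/197 = 7.914 MeV/nucleon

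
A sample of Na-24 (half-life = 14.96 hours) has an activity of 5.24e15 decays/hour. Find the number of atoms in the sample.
N = A/λ = 1.131e17 atoms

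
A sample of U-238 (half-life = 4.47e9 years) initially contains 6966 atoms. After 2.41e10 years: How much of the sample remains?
N = N₀(1/2)^(t/t½) = 166 atoms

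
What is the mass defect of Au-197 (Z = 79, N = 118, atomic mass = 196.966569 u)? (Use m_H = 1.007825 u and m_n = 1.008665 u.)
Δm = Z·m_H + N·m_n − M = 1.674 u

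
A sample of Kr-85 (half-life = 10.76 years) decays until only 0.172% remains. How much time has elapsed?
t = t½ × log₂(N₀/N) = 98.81 years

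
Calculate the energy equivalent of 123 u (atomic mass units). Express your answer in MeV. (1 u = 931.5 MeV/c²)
E = mc² = 1.146e5 MeV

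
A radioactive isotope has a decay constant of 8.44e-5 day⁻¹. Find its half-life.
t½ = ln(2)/λ = 8213 days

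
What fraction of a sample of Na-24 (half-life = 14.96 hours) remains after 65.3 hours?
N/N₀ = (1/2)^(t/t½) = 0.04853 = 4.85%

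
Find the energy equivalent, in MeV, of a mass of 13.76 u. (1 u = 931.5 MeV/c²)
E = mc² = 12820 MeV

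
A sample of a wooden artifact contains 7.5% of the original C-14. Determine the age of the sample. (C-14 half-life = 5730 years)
Age = t½ × log₂(1/ratio) = 21410 years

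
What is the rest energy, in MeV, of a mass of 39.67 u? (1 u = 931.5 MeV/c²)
E = mc² = 36950 MeV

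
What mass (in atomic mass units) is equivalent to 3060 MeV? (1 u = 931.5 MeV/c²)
m = E/c² = 3.285 u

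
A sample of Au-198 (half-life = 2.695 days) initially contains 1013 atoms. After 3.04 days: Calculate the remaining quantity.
N = N₀(1/2)^(t/t½) = 463.5 atoms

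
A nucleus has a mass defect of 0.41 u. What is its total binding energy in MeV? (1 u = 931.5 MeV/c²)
B.E. = Δm × 931.5 = 381.9 MeV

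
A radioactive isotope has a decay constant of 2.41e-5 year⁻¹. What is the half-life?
t½ = ln(2)/λ = 28760 years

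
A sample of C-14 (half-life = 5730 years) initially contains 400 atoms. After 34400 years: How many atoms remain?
N = N₀(1/2)^(t/t½) = 6.235 atoms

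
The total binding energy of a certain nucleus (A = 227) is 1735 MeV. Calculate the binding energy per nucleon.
B.E./A = 1735/227 = 7.643 MeV/nucleon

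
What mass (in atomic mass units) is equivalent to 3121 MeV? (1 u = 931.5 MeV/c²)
m = E/c² = 3.351 u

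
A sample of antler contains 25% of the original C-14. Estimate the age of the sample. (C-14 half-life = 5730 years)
Age = t½ × log₂(1/ratio) = 11460 years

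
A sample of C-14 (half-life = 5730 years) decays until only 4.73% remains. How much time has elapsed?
t = t½ × log₂(N₀/N) = 25220 years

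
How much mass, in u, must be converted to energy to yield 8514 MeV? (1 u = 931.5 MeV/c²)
m = E/c² = 9.14 u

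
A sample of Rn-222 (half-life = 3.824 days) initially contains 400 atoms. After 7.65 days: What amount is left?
N = N₀(1/2)^(t/t½) = 99.96 atoms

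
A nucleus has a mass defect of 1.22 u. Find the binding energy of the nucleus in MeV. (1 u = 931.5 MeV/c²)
B.E. = Δm × 931.5 = 1136 MeV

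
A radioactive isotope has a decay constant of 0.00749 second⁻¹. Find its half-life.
t½ = ln(2)/λ = 92.54 seconds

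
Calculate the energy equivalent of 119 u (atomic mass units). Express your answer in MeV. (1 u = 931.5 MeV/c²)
E = mc² = 1.108e5 MeV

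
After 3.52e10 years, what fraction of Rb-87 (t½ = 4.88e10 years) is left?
N/N₀ = (1/2)^(t/t½) = 0.6065 = 60.7%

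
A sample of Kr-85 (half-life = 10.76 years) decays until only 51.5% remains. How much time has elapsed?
t = t½ × log₂(N₀/N) = 10.3 years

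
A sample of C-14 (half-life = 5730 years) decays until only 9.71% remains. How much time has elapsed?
t = t½ × log₂(N₀/N) = 19280 years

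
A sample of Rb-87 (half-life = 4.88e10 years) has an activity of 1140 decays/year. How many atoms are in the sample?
N = A/λ = 8.026e13 atoms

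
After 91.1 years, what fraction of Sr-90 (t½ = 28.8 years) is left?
N/N₀ = (1/2)^(t/t½) = 0.1116 = 11.2%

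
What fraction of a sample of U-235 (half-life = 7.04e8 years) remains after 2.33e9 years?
N/N₀ = (1/2)^(t/t½) = 0.1009 = 10.1%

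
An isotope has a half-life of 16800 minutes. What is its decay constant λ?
λ = ln(2)/t½ = 4.126e-5 minute⁻¹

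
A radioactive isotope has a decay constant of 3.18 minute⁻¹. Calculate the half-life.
t½ = ln(2)/λ = 0.218 minutes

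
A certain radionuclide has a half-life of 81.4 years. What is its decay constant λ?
λ = ln(2)/t½ = 0.008515 year⁻¹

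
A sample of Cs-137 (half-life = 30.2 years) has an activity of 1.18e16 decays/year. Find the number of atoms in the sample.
N = A/λ = 5.141e17 atoms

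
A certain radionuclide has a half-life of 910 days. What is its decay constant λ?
λ = ln(2)/t½ = 7.617e-4 day⁻¹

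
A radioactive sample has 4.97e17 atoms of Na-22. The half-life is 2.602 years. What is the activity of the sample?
A = λN = 1.324e17 decays/year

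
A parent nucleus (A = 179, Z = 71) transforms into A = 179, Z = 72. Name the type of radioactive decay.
ΔA = 0, ΔZ = +1 ⇒ beta-minus decay (β⁻)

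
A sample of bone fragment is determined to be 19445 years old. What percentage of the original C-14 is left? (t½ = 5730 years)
N/N₀ = (1/2)^(t/t½) = 0.09516 = 9.52%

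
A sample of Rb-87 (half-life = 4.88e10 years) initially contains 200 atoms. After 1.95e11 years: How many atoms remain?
N = N₀(1/2)^(t/t½) = 12.54 atoms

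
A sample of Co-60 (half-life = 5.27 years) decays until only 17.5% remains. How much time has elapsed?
t = t½ × log₂(N₀/N) = 13.25 years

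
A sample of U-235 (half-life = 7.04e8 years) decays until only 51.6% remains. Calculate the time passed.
t = t½ × log₂(N₀/N) = 6.72e8 years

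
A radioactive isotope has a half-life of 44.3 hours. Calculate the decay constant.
λ = ln(2)/t½ = 0.01565 hour⁻¹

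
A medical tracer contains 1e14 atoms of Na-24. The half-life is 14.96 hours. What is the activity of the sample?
A = λN = 4.633e12 decays/hour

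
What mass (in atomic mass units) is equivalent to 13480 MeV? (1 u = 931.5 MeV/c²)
m = E/c² = 14.47 u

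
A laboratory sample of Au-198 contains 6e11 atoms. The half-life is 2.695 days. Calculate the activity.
A = λN = 1.543e11 decays/day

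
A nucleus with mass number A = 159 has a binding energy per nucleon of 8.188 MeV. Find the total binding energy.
B.E. = 8.188 × 159 = 1302 MeV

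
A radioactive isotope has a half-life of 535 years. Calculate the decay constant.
λ = ln(2)/t½ = 0.001296 year⁻¹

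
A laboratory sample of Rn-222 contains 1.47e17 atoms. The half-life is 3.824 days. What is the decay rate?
A = λN = 2.665e16 decays/day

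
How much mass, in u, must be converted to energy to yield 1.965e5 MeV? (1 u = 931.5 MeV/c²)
m = E/c² = 211 u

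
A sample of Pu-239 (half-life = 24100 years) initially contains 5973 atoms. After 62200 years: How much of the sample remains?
N = N₀(1/2)^(t/t½) = 998.3 atoms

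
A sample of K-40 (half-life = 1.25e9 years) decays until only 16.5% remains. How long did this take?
t = t½ × log₂(N₀/N) = 3.249e9 years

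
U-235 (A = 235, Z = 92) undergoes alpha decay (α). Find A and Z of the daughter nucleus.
Daughter: A = 231, Z = 90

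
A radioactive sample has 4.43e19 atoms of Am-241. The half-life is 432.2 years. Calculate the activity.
A = λN = 7.105e16 decays/year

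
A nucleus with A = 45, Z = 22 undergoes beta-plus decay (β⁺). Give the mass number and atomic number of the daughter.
Daughter: A = 45, Z = 21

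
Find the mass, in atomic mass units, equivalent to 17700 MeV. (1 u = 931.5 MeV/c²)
m = E/c² = 19 u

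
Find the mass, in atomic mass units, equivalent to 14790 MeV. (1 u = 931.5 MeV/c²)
m = E/c² = 15.88 u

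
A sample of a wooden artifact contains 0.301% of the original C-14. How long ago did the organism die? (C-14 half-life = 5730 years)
Age = t½ × log₂(1/ratio) = 47990 years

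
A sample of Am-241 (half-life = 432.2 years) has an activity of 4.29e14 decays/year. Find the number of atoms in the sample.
N = A/λ = 2.675e17 atoms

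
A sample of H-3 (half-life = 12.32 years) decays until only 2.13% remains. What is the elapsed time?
t = t½ × log₂(N₀/N) = 68.41 years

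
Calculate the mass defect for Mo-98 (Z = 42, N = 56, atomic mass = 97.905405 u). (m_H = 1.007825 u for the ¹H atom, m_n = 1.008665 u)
Δm = Z·m_H + N·m_n − M = 0.9085 u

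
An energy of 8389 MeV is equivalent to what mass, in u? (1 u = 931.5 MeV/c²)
m = E/c² = 9.006 u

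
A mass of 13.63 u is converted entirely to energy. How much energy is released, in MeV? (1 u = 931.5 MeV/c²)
E = mc² = 12700 MeV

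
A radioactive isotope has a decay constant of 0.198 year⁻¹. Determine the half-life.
t½ = ln(2)/λ = 3.501 years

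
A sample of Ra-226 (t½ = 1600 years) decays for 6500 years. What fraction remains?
N/N₀ = (1/2)^(t/t½) = 0.05985 = 5.99%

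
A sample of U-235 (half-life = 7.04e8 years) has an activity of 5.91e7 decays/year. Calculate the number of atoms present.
N = A/λ = 6.003e16 atoms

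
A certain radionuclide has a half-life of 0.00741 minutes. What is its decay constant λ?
λ = ln(2)/t½ = 93.54 minute⁻¹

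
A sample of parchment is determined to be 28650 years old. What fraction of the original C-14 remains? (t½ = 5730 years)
N/N₀ = (1/2)^(t/t½) = 0.03125 = 3.12%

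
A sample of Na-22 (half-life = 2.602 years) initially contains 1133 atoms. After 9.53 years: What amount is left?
N = N₀(1/2)^(t/t½) = 89.47 atoms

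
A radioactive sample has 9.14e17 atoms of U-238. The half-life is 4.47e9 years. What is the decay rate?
A = λN = 1.417e8 decays/year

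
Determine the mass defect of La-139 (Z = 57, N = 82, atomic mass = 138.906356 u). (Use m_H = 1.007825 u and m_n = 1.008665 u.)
Δm = Z·m_H + N·m_n − M = 1.25 u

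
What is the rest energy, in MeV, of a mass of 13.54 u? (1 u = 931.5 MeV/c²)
E = mc² = 12610 MeV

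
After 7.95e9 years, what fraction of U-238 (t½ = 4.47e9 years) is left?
N/N₀ = (1/2)^(t/t½) = 0.2915 = 29.1%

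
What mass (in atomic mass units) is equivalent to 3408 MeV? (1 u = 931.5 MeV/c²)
m = E/c² = 3.659 u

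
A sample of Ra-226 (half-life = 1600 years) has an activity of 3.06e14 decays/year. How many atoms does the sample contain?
N = A/λ = 7.063e17 atoms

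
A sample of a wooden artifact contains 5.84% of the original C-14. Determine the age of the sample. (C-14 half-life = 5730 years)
Age = t½ × log₂(1/ratio) = 23480 years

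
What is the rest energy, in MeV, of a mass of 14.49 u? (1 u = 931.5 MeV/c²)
E = mc² = 13500 MeV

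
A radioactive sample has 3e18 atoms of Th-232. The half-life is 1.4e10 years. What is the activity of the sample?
A = λN = 1.485e8 decays/year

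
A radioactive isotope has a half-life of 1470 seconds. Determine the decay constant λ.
λ = ln(2)/t½ = 4.715e-4 second⁻¹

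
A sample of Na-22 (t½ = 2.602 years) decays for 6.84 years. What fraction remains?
N/N₀ = (1/2)^(t/t½) = 0.1617 = 16.2%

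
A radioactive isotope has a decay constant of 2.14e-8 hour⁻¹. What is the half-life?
t½ = ln(2)/λ = 3.239e7 hours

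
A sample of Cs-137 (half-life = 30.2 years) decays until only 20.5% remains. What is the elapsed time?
t = t½ × log₂(N₀/N) = 69.05 years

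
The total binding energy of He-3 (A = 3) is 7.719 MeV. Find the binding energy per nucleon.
B.E./A = 7.719/3 = 2.573 MeV/nucleon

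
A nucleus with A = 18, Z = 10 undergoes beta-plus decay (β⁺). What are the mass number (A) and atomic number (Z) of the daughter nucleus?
Daughter: A = 18, Z = 9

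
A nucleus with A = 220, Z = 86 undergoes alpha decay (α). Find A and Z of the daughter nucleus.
Daughter: A = 216, Z = 84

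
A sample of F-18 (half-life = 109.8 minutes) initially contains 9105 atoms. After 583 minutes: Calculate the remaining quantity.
N = N₀(1/2)^(t/t½) = 229.6 atoms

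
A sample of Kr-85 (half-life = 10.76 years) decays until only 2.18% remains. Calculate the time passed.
t = t½ × log₂(N₀/N) = 59.39 years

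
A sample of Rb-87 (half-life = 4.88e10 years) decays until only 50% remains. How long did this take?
t = t½ × log₂(N₀/N) = 4.88e10 years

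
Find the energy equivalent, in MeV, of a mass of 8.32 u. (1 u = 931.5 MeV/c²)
E = mc² = 7750 MeV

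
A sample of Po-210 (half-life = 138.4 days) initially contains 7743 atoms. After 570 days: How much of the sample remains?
N = N₀(1/2)^(t/t½) = 445.8 atoms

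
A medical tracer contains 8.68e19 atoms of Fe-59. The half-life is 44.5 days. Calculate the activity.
A = λN = 1.352e18 decays/day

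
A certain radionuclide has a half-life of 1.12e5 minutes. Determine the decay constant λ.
λ = ln(2)/t½ = 6.189e-6 minute⁻¹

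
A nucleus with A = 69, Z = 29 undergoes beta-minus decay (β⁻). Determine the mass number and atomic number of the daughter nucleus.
Daughter: A = 69, Z = 30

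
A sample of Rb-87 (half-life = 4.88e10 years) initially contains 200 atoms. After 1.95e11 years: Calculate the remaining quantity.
N = N₀(1/2)^(t/t½) = 12.54 atoms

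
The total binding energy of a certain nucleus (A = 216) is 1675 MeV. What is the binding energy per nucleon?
B.E./A = 1675/216 = 7.755 MeV/nucleon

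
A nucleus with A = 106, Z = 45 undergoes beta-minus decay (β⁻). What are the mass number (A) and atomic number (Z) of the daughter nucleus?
Daughter: A = 106, Z = 46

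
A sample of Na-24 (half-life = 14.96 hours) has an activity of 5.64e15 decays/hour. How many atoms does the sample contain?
N = A/λ = 1.217e17 atoms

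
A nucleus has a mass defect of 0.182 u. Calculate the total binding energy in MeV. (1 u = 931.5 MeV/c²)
B.E. = Δm × 931.5 = 169.5 MeV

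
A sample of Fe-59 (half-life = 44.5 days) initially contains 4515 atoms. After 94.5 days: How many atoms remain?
N = N₀(1/2)^(t/t½) = 1036 atoms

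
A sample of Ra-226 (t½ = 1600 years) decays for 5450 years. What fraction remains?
N/N₀ = (1/2)^(t/t½) = 0.09432 = 9.43%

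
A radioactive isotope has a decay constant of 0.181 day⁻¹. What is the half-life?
t½ = ln(2)/λ = 3.83 days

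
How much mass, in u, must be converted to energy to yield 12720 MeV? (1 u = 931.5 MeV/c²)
m = E/c² = 13.66 u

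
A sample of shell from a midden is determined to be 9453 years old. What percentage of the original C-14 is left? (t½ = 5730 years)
N/N₀ = (1/2)^(t/t½) = 0.3187 = 31.9%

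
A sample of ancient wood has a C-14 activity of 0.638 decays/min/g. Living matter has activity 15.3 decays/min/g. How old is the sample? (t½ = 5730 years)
Age = t½ × log₂(A₀/A) = 26270 years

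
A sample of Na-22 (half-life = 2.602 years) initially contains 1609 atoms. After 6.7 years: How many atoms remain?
N = N₀(1/2)^(t/t½) = 270 atoms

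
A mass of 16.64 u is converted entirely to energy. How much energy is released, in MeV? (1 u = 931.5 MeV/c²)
E = mc² = 15500 MeV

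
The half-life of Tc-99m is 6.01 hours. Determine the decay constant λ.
λ = ln(2)/t½ = 0.1153 hour⁻¹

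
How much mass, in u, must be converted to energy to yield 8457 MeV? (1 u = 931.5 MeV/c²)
m = E/c² = 9.079 u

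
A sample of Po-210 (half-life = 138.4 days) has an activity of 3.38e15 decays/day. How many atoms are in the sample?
N = A/λ = 6.749e17 atoms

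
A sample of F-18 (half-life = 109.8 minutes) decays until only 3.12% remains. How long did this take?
t = t½ × log₂(N₀/N) = 549.3 minutes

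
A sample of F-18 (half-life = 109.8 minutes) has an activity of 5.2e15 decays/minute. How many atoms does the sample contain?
N = A/λ = 8.237e17 atoms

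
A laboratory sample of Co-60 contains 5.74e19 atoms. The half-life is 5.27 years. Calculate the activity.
A = λN = 7.55e18 decays/year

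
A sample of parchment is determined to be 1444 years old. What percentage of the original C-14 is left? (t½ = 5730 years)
N/N₀ = (1/2)^(t/t½) = 0.8397 = 84%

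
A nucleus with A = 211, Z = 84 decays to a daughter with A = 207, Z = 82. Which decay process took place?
ΔA = -4, ΔZ = -2 ⇒ alpha decay (α)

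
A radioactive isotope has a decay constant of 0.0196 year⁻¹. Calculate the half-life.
t½ = ln(2)/λ = 35.36 years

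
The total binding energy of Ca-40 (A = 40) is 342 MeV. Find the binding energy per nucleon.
B.E./A = 342/40 = 8.55 MeV/nucleon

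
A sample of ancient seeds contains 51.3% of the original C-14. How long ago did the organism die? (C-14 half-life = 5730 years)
Age = t½ × log₂(1/ratio) = 5518 years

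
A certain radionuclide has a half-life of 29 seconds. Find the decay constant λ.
λ = ln(2)/t½ = 0.0239 second⁻¹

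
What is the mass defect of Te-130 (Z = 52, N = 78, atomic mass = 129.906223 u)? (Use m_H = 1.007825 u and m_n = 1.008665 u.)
Δm = Z·m_H + N·m_n − M = 1.177 u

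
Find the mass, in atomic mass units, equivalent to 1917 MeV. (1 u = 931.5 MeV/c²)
m = E/c² = 2.058 u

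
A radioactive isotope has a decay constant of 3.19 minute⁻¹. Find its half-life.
t½ = ln(2)/λ = 0.2173 minutes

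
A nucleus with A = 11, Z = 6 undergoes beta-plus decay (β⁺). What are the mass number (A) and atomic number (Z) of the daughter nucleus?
Daughter: A = 11, Z = 5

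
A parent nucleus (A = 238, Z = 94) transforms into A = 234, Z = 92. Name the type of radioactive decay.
ΔA = -4, ΔZ = -2 ⇒ alpha decay (α)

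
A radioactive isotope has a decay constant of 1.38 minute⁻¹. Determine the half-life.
t½ = ln(2)/λ = 0.5023 minutes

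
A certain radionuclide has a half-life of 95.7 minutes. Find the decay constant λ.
λ = ln(2)/t½ = 0.007243 minute⁻¹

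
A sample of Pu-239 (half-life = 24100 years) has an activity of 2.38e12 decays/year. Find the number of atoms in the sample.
N = A/λ = 8.275e16 atoms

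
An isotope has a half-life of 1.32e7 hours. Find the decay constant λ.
λ = ln(2)/t½ = 5.251e-8 hour⁻¹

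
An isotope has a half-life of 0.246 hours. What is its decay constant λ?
λ = ln(2)/t½ = 2.818 hour⁻¹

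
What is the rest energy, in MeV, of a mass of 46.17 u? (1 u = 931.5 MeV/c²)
E = mc² = 43010 MeV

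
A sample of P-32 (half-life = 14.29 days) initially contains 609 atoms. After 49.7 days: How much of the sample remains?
N = N₀(1/2)^(t/t½) = 54.66 atoms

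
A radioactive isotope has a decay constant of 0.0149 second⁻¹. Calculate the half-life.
t½ = ln(2)/λ = 46.52 seconds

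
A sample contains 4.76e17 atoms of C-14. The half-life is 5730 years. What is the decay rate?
A = λN = 5.758e13 decays/year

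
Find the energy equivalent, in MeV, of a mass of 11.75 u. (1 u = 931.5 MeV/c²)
E = mc² = 10950 MeV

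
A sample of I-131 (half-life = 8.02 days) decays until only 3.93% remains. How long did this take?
t = t½ × log₂(N₀/N) = 37.45 days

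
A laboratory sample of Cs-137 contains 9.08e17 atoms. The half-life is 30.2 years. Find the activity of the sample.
A = λN = 2.084e16 decays/year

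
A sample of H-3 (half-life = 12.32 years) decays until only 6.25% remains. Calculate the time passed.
t = t½ × log₂(N₀/N) = 49.28 years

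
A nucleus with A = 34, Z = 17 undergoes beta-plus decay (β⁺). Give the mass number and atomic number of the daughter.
Daughter: A = 34, Z = 16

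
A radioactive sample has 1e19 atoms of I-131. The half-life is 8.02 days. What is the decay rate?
A = λN = 8.643e17 decays/day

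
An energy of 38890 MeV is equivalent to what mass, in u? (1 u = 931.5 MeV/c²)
m = E/c² = 41.75 u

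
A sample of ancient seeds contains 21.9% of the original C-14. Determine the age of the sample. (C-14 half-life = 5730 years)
Age = t½ × log₂(1/ratio) = 12550 years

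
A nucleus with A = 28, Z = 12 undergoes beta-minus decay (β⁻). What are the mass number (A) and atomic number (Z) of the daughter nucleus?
Daughter: A = 28, Z = 13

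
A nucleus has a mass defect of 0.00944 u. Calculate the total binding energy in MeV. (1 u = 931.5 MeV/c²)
B.E. = Δm × 931.5 = 8.793 MeV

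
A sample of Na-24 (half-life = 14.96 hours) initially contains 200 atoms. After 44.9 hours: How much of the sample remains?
N = N₀(1/2)^(t/t½) = 24.98 atoms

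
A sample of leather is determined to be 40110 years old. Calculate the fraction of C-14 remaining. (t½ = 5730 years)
N/N₀ = (1/2)^(t/t½) = 0.007812 = 0.781%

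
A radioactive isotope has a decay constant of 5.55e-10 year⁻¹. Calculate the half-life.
t½ = ln(2)/λ = 1.249e9 years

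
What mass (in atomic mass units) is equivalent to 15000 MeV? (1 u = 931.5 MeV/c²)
m = E/c² = 16.1 u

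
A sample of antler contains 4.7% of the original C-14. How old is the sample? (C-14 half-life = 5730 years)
Age = t½ × log₂(1/ratio) = 25280 years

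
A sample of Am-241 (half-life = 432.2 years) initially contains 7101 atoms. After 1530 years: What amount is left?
N = N₀(1/2)^(t/t½) = 610.5 atoms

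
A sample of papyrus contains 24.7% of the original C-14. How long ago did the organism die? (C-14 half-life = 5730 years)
Age = t½ × log₂(1/ratio) = 11560 years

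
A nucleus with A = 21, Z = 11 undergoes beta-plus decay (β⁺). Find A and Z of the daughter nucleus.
Daughter: A = 21, Z = 10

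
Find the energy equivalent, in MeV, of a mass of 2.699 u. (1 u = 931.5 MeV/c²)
E = mc² = 2514 MeV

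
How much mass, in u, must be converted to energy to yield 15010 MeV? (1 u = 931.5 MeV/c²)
m = E/c² = 16.11 u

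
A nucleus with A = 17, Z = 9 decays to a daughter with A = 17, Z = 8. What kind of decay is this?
ΔA = 0, ΔZ = -1 ⇒ beta-plus decay (β⁺) or electron capture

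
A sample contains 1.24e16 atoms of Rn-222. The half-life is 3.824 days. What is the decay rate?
A = λN = 2.248e15 decays/day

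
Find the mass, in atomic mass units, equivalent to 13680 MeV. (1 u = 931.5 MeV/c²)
m = E/c² = 14.69 u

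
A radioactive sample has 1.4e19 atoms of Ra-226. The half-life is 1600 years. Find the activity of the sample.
A = λN = 6.065e15 decays/year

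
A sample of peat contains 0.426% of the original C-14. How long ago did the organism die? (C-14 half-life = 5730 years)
Age = t½ × log₂(1/ratio) = 45120 years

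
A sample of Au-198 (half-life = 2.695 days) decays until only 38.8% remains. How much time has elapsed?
t = t½ × log₂(N₀/N) = 3.681 days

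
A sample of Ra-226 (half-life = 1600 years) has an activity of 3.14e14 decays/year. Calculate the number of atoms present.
N = A/λ = 7.248e17 atoms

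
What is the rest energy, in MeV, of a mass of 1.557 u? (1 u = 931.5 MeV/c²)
E = mc² = 1450 MeV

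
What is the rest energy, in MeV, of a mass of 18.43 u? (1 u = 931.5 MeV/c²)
E = mc² = 17170 MeV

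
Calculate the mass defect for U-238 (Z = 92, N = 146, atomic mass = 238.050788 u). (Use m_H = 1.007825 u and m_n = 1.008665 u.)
Δm = Z·m_H + N·m_n − M = 1.934 u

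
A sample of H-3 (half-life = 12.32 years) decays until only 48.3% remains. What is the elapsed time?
t = t½ × log₂(N₀/N) = 12.93 years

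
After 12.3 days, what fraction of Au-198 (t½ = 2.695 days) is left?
N/N₀ = (1/2)^(t/t½) = 0.04228 = 4.23%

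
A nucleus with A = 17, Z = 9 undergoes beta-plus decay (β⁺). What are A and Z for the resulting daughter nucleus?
Daughter: A = 17, Z = 8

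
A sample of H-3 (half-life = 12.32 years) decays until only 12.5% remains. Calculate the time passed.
t = t½ × log₂(N₀/N) = 36.96 years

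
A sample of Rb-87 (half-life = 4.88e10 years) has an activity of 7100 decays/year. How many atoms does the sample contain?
N = A/λ = 4.999e14 atoms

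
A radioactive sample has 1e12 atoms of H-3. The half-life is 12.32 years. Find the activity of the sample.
A = λN = 5.626e10 decays/year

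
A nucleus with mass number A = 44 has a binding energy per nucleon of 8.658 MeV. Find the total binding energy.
B.E. = 8.658 × 44 = 381 MeV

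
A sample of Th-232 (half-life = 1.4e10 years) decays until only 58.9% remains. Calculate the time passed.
t = t½ × log₂(N₀/N) = 1.069e10 years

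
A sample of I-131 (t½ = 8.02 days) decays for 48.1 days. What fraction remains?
N/N₀ = (1/2)^(t/t½) = 0.01565 = 1.57%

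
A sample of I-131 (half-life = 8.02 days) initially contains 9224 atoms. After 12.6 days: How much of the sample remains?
N = N₀(1/2)^(t/t½) = 3104 atoms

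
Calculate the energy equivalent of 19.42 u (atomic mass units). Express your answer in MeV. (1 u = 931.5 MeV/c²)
E = mc² = 18090 MeV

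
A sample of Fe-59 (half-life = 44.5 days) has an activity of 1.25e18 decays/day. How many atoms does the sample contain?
N = A/λ = 8.025e19 atoms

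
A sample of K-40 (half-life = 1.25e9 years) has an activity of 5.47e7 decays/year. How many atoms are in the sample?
N = A/λ = 9.864e16 atoms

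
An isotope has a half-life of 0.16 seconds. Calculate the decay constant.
λ = ln(2)/t½ = 4.332 second⁻¹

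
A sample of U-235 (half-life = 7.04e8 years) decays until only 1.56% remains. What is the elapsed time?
t = t½ × log₂(N₀/N) = 4.226e9 years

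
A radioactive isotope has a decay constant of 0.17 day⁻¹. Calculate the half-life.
t½ = ln(2)/λ = 4.077 days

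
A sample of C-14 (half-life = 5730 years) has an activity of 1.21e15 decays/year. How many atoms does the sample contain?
N = A/λ = 1e19 atoms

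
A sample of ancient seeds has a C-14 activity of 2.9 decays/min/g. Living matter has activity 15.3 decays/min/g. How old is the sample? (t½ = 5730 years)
Age = t½ × log₂(A₀/A) = 13750 years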